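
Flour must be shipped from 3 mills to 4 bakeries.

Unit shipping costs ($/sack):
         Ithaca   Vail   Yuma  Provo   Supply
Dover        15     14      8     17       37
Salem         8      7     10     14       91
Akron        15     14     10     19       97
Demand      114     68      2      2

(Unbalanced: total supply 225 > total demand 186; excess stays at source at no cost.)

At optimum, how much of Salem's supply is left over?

An optimal plan:
  Dover to Yuma: 2 × $8 = $16
  Dover to Provo: 2 × $17 = $34
  Salem to Ithaca: 91 × $8 = $728
  Akron to Ithaca: 23 × $15 = $345
  Akron to Vail: 68 × $14 = $952
Total cost = $2075.
Salem ships 91 of its 91, leaving 0.

0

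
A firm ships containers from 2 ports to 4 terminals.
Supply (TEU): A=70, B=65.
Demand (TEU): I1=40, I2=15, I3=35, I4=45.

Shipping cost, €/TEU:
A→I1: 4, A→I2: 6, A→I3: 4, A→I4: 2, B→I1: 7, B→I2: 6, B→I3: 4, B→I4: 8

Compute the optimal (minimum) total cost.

A cheapest plan:
  A→I1: 25 TEU
  A→I4: 45 TEU
  B→I1: 15 TEU
  B→I2: 15 TEU
  B→I3: 35 TEU
Total cost = €525.
(Supply check: A ships 70; B ships 65.)

525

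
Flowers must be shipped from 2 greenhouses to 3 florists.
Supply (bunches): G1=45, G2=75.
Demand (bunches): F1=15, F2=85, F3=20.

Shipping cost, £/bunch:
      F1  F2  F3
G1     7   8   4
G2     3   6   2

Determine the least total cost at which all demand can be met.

685

A cheapest plan:
  G1→F2: 25 × £8 = £200
  G1→F3: 20 × £4 = £80
  G2→F1: 15 × £3 = £45
  G2→F2: 60 × £6 = £360
Total = 200 + 80 + 45 + 360 = £685.
(Supply check: G1 ships 45; G2 ships 75.)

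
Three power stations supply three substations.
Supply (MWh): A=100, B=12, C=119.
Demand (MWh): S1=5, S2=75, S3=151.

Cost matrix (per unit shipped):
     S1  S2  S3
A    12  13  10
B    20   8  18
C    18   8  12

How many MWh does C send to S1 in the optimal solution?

The minimum-cost plan:
  A→S1: 5 × 12 = 60
  A→S3: 95 × 10 = 950
  B→S2: 12 × 8 = 96
  C→S2: 63 × 8 = 504
  C→S3: 56 × 12 = 672
Total cost = 2282.
The route C→S1 is not used.

0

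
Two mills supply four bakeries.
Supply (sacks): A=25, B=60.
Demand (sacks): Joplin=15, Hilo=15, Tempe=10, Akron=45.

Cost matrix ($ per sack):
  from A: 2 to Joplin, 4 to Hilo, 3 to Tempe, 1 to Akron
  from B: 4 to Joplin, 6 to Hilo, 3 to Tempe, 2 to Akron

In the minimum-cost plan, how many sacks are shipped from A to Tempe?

Solving gives:
  A→Joplin: 15 × $2 = $30
  A→Hilo: 10 × $4 = $40
  B→Hilo: 5 × $6 = $30
  B→Tempe: 10 × $3 = $30
  B→Akron: 45 × $2 = $90
Total cost = $220.
The route A→Tempe is not used.

0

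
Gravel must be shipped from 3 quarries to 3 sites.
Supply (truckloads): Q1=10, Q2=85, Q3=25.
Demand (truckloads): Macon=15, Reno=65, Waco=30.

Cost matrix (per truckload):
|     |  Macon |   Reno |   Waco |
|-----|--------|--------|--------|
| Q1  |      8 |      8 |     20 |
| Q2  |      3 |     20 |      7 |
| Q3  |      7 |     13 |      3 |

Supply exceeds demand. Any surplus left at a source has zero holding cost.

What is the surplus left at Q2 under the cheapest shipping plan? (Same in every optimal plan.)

An optimal plan:
  Q1→Reno: 10 × 8 = 80
  Q2→Macon: 15 × 3 = 45
  Q2→Reno: 30 × 20 = 600
  Q2→Waco: 30 × 7 = 210
  Q3→Reno: 25 × 13 = 325
Total cost = 1260.
Q2 ships 75 of its 85, leaving 10.

10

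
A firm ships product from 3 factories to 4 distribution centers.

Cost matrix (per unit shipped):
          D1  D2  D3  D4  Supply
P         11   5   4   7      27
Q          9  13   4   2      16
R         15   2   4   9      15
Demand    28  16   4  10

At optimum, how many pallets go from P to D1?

22

Solving gives:
  P->D1: 22 × 11 = 242
  P->D2: 1 × 5 = 5
  P->D3: 4 × 4 = 16
  Q->D1: 6 × 9 = 54
  Q->D4: 10 × 2 = 20
  R->D2: 15 × 2 = 30
Total cost = 367.
So P→D1 carries 22 pallets.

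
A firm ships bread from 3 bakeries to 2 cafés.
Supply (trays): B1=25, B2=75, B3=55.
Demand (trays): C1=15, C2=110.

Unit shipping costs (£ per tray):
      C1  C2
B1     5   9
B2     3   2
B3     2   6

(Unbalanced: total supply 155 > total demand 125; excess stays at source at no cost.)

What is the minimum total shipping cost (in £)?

390

A cheapest plan:
  B2 to C2: 75 × £2 = £150
  B3 to C1: 15 × £2 = £30
  B3 to C2: 35 × £6 = £210
Total = 150 + 30 + 210 = £390.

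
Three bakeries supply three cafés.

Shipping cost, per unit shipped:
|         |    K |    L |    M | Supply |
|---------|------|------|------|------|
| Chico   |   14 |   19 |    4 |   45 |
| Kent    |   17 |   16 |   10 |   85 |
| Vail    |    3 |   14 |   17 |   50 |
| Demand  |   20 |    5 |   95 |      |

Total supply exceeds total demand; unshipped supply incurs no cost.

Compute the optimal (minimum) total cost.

Optimal allocation:
  Chico to M: 45 × 4 = 180
  Kent to M: 50 × 10 = 500
  Vail to K: 20 × 3 = 60
  Vail to L: 5 × 14 = 70
Total = 180 + 500 + 60 + 70 = 810.

810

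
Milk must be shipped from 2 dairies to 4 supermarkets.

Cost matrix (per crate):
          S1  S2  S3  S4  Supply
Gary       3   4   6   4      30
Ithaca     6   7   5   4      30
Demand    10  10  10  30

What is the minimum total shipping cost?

One minimum-cost allocation:
  Gary→S1: 10 × 3 = 30
  Gary→S2: 10 × 4 = 40
  Gary→S4: 10 × 4 = 40
  Ithaca→S3: 10 × 5 = 50
  Ithaca→S4: 20 × 4 = 80
Total = 30 + 40 + 40 + 50 + 80 = 240.
(Supply check: Gary ships 30; Ithaca ships 30.)

240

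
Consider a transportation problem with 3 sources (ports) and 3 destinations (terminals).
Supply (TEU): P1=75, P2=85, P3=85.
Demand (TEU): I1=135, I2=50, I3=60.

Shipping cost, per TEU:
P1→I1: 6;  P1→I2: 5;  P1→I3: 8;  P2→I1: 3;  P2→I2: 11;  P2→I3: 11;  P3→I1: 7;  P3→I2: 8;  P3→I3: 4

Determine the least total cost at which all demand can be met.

Optimal allocation:
  P1–I1: 25 × 6 = 150
  P1–I2: 50 × 5 = 250
  P2–I1: 85 × 3 = 255
  P3–I1: 25 × 7 = 175
  P3–I3: 60 × 4 = 240
Total = 150 + 250 + 255 + 175 + 240 = 1070.

1070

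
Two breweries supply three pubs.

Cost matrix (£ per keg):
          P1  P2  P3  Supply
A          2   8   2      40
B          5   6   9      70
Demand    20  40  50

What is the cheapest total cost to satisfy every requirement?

Optimal allocation:
  A→P3: 40 × £2 = £80
  B→P1: 20 × £5 = £100
  B→P2: 40 × £6 = £240
  B→P3: 10 × £9 = £90
Total = 80 + 100 + 240 + 90 = £510.

510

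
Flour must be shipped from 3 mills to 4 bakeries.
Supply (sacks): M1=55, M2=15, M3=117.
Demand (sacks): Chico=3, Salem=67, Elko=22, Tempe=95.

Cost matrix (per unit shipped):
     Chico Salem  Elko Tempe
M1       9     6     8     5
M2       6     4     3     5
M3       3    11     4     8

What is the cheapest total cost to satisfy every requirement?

1220

One minimum-cost allocation:
  M1->Salem: 52 × 6 = 312
  M1->Tempe: 3 × 5 = 15
  M2->Salem: 15 × 4 = 60
  M3->Chico: 3 × 3 = 9
  M3->Elko: 22 × 4 = 88
  M3->Tempe: 92 × 8 = 736
Total = 312 + 15 + 60 + 9 + 88 + 736 = 1220.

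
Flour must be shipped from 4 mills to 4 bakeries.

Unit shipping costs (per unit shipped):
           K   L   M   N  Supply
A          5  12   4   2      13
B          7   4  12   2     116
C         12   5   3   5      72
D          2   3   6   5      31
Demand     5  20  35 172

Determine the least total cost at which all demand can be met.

Optimal allocation:
  A→N: 13 × 2 = 26
  B→N: 116 × 2 = 232
  C→M: 35 × 3 = 105
  C→N: 37 × 5 = 185
  D→K: 5 × 2 = 10
  D→L: 20 × 3 = 60
  D→N: 6 × 5 = 30
Total = 26 + 232 + 105 + 185 + 10 + 60 + 30 = 648.

648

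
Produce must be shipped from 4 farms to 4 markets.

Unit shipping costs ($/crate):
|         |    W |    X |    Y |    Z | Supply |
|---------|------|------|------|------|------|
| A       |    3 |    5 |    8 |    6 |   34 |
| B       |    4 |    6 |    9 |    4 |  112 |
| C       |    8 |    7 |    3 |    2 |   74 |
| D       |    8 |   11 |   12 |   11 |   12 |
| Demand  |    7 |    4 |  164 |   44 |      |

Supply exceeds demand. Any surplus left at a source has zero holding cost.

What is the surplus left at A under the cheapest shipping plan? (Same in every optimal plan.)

0

Minimum-cost shipments:
  A->W: 7 × $3 = $21
  A->Y: 27 × $8 = $216
  B->X: 4 × $6 = $24
  B->Y: 63 × $9 = $567
  B->Z: 44 × $4 = $176
  C->Y: 74 × $3 = $222
Total cost = $1226.
A ships 34 of its 34, leaving 0.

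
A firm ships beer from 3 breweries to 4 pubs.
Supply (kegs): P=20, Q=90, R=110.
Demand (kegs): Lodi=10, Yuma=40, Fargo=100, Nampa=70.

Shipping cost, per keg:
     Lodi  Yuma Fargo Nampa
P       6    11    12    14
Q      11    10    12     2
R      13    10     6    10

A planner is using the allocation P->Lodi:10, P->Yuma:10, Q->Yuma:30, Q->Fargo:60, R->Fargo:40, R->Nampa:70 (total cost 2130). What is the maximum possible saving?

920

Current plan cost = 10·6 + 10·11 + 30·10 + 60·12 + 40·6 + 70·10 = 2130.
Optimal plan:
  P→Lodi: 10 kegs
  P→Yuma: 10 kegs
  Q→Yuma: 20 kegs
  Q→Nampa: 70 kegs
  R→Yuma: 10 kegs
  R→Fargo: 100 kegs
Optimal cost = 1210.
Saving = 2130 − 1210 = 920.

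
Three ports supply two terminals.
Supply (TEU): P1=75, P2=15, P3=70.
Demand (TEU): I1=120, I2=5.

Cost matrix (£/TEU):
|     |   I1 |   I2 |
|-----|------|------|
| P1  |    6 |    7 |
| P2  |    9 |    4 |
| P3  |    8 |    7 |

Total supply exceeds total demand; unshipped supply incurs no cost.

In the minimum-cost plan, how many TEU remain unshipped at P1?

0

An optimal plan:
  P1 to I1: 75 TEU
  P2 to I2: 5 TEU
  P3 to I1: 45 TEU
Total cost = £830.
P1 ships 75 of its 75, leaving 0.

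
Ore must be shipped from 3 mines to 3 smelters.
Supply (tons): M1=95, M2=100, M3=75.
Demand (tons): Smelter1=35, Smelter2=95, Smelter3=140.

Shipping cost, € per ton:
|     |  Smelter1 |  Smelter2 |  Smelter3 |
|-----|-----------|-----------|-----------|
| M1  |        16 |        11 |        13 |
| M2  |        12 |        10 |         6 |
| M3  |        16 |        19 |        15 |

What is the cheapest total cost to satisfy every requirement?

2805

One minimum-cost allocation:
  M1->Smelter2: 95 × €11 = €1045
  M2->Smelter3: 100 × €6 = €600
  M3->Smelter1: 35 × €16 = €560
  M3->Smelter3: 40 × €15 = €600
Total = 1045 + 600 + 560 + 600 = €2805.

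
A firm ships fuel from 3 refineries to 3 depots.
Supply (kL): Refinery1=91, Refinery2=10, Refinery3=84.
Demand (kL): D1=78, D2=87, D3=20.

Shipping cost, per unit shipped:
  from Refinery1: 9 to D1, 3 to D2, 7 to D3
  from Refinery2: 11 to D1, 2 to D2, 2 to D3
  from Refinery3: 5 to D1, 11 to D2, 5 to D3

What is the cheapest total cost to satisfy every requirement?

729

An optimal shipping plan:
  Refinery1->D2: 87 kL
  Refinery1->D3: 4 kL
  Refinery2->D3: 10 kL
  Refinery3->D1: 78 kL
  Refinery3->D3: 6 kL
Total cost = 729.
(Supply check: Refinery1 ships 91; Refinery2 ships 10; Refinery3 ships 84.)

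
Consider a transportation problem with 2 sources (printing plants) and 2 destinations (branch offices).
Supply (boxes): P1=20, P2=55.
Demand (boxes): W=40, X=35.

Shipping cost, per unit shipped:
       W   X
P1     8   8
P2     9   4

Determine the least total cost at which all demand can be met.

A cheapest plan:
  P1→W: 20 × 8 = 160
  P2→W: 20 × 9 = 180
  P2→X: 35 × 4 = 140
Total = 160 + 180 + 140 = 480.
(Supply check: P1 ships 20; P2 ships 55.)

480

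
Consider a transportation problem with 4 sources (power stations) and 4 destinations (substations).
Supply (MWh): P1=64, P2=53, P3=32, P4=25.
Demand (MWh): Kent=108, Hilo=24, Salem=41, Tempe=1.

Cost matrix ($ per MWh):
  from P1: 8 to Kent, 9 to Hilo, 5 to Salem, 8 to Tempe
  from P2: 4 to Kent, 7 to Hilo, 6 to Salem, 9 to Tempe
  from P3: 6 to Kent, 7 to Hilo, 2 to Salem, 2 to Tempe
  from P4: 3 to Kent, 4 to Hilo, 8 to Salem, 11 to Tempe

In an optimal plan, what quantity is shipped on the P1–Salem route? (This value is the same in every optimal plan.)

10

The minimum-cost plan:
  P1–Kent: 54 × $8 = $432
  P1–Salem: 10 × $5 = $50
  P2–Kent: 53 × $4 = $212
  P3–Salem: 31 × $2 = $62
  P3–Tempe: 1 × $2 = $2
  P4–Kent: 1 × $3 = $3
  P4–Hilo: 24 × $4 = $96
Total cost = $857.
So P1→Salem carries 10 MWh.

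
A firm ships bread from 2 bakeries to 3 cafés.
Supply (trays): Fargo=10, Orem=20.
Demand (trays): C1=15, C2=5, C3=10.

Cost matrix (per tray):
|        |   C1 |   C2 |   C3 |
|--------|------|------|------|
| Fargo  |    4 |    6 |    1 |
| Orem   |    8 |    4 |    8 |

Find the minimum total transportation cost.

One minimum-cost allocation:
  Fargo to C3: 10 × 1 = 10
  Orem to C1: 15 × 8 = 120
  Orem to C2: 5 × 4 = 20
Total = 10 + 120 + 20 = 150.

150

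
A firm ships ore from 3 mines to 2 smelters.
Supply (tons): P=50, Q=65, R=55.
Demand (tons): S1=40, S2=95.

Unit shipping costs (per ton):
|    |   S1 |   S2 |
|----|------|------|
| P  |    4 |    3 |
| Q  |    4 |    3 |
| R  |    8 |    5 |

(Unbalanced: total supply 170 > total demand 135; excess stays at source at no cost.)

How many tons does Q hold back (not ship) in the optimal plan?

0

Minimum-cost shipments:
  P→S2: 50 tons
  Q→S1: 40 tons
  Q→S2: 25 tons
  R→S2: 20 tons
Total cost = 485.
Q ships 65 of its 65, leaving 0.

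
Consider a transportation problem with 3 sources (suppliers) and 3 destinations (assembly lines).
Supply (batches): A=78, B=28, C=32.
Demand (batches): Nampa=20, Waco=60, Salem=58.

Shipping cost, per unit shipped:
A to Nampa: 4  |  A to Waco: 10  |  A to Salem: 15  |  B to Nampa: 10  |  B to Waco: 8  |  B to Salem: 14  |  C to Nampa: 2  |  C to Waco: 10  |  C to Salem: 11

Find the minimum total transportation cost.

One minimum-cost allocation:
  A->Nampa: 20 × 4 = 80
  A->Waco: 32 × 10 = 320
  A->Salem: 26 × 15 = 390
  B->Waco: 28 × 8 = 224
  C->Salem: 32 × 11 = 352
Total = 80 + 320 + 390 + 224 + 352 = 1366.
(Supply check: A ships 78; B ships 28; C ships 32.)

1366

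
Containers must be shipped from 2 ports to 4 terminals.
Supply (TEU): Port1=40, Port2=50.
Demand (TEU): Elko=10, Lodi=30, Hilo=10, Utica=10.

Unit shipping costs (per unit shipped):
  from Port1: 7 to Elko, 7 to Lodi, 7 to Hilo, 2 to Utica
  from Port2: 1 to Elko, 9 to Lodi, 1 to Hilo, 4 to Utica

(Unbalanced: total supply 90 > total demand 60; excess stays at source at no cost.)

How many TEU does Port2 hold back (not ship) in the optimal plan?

Minimum-cost shipments:
  Port1 to Lodi: 30 × 7 = 210
  Port1 to Utica: 10 × 2 = 20
  Port2 to Elko: 10 × 1 = 10
  Port2 to Hilo: 10 × 1 = 10
Total cost = 250.
Port2 ships 20 of its 50, leaving 30.

30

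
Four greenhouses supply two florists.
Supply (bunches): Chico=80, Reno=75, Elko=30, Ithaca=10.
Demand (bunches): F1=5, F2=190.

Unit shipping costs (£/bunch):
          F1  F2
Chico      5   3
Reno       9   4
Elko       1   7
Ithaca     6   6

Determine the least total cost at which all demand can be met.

Optimal allocation:
  Chico to F2: 80 × £3 = £240
  Reno to F2: 75 × £4 = £300
  Elko to F1: 5 × £1 = £5
  Elko to F2: 25 × £7 = £175
  Ithaca to F2: 10 × £6 = £60
Total = 240 + 300 + 5 + 175 + 60 = £780.

780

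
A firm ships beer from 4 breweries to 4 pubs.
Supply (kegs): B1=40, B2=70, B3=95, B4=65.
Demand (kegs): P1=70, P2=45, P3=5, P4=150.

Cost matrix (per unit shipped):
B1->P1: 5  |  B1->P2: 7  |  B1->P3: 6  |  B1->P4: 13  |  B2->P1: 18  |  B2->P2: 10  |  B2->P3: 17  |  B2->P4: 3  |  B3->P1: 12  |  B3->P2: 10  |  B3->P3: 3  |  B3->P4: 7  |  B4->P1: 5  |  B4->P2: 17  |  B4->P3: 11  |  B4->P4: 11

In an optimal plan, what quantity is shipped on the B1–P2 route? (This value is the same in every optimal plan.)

Solving gives:
  B1 to P1: 5 × 5 = 25
  B1 to P2: 35 × 7 = 245
  B2 to P4: 70 × 3 = 210
  B3 to P2: 10 × 10 = 100
  B3 to P3: 5 × 3 = 15
  B3 to P4: 80 × 7 = 560
  B4 to P1: 65 × 5 = 325
Total cost = 1480.
So B1→P2 carries 35 kegs.

35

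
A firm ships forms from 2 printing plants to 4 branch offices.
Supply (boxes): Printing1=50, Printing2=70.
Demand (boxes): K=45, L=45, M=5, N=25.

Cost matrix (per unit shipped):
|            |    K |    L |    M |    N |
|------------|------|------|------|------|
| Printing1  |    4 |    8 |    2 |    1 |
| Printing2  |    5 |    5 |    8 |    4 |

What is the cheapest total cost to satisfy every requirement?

One minimum-cost allocation:
  Printing1→K: 20 × 4 = 80
  Printing1→M: 5 × 2 = 10
  Printing1→N: 25 × 1 = 25
  Printing2→K: 25 × 5 = 125
  Printing2→L: 45 × 5 = 225
Total = 80 + 10 + 25 + 125 + 225 = 465.

465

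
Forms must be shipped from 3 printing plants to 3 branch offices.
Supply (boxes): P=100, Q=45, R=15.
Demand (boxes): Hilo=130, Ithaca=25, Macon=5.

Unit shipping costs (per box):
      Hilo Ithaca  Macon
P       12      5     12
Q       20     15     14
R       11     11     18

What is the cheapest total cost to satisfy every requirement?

2060

A cheapest plan:
  P–Hilo: 75 × 12 = 900
  P–Ithaca: 25 × 5 = 125
  Q–Hilo: 40 × 20 = 800
  Q–Macon: 5 × 14 = 70
  R–Hilo: 15 × 11 = 165
Total = 900 + 125 + 800 + 70 + 165 = 2060.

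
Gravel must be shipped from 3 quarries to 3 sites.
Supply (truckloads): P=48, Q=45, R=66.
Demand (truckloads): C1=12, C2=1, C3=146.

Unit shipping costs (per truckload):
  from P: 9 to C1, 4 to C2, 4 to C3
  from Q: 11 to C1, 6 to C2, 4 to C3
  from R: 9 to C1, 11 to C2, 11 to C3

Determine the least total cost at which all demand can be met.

Optimal allocation:
  P→C3: 48 × 4 = 192
  Q→C3: 45 × 4 = 180
  R→C1: 12 × 9 = 108
  R→C2: 1 × 11 = 11
  R→C3: 53 × 11 = 583
Total = 192 + 180 + 108 + 11 + 583 = 1074.
(Supply check: P ships 48; Q ships 45; R ships 66.)

1074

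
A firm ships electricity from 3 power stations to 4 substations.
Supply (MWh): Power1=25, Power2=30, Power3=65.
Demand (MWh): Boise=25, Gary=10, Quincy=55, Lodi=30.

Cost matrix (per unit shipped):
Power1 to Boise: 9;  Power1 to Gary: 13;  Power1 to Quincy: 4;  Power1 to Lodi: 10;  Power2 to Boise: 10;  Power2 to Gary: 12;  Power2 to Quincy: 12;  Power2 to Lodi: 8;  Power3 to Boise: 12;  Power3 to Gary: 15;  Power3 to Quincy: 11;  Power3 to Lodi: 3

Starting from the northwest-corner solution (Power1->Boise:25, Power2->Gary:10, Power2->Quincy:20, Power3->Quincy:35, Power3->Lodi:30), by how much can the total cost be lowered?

Current plan cost = 25·9 + 10·12 + 20·12 + 35·11 + 30·3 = 1060.
Optimal plan:
  Power1–Quincy: 25 × 4 = 100
  Power2–Boise: 20 × 10 = 200
  Power2–Gary: 10 × 12 = 120
  Power3–Boise: 5 × 12 = 60
  Power3–Quincy: 30 × 11 = 330
  Power3–Lodi: 30 × 3 = 90
Optimal cost = 900.
Saving = 1060 − 900 = 160.

160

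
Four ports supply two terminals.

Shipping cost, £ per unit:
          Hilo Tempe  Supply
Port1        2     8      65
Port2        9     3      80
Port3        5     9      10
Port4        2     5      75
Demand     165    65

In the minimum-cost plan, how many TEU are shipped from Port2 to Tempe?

Optimal shipments:
  Port1→Hilo: 65 TEU
  Port2→Hilo: 15 TEU
  Port2→Tempe: 65 TEU
  Port3→Hilo: 10 TEU
  Port4→Hilo: 75 TEU
Total cost = £660.
So Port2→Tempe carries 65 TEU.

65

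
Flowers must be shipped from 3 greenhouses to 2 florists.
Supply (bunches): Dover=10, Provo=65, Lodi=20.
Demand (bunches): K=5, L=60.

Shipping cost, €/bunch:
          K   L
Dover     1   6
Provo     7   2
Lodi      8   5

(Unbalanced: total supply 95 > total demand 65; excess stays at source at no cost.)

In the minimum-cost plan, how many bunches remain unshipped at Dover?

5

An optimal plan:
  Dover->K: 5 × €1 = €5
  Provo->L: 60 × €2 = €120
Total cost = €125.
Dover ships 5 of its 10, leaving 5.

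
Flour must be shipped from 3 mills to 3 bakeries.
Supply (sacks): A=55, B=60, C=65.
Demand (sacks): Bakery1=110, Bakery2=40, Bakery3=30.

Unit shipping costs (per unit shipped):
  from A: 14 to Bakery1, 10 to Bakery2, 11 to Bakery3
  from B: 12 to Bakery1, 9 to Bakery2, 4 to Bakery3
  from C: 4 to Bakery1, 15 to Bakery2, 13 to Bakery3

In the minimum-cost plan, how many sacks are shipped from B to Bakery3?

30

Optimal shipments:
  A->Bakery1: 15 × 14 = 210
  A->Bakery2: 40 × 10 = 400
  B->Bakery1: 30 × 12 = 360
  B->Bakery3: 30 × 4 = 120
  C->Bakery1: 65 × 4 = 260
Total cost = 1350.
So B→Bakery3 carries 30 sacks.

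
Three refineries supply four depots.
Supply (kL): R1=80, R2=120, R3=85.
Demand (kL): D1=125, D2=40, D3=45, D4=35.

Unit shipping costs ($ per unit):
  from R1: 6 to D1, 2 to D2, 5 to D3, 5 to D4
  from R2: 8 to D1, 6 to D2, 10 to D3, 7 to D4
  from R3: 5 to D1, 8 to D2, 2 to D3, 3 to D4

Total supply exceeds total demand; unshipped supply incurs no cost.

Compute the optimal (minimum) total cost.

1180

An optimal shipping plan:
  R1–D1: 40 × $6 = $240
  R1–D2: 40 × $2 = $80
  R2–D1: 80 × $8 = $640
  R3–D1: 5 × $5 = $25
  R3–D3: 45 × $2 = $90
  R3–D4: 35 × $3 = $105
Total = 240 + 80 + 640 + 25 + 90 + 105 = $1180.
(Supply check: R1 ships 80; R2 ships 80; R3 ships 85.)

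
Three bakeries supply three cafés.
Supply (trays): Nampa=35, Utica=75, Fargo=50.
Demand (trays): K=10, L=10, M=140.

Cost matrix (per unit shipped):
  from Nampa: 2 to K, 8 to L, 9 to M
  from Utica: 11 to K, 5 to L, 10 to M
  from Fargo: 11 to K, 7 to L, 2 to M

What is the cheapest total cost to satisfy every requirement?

1045

An optimal shipping plan:
  Nampa→K: 10 × 2 = 20
  Nampa→M: 25 × 9 = 225
  Utica→L: 10 × 5 = 50
  Utica→M: 65 × 10 = 650
  Fargo→M: 50 × 2 = 100
Total = 20 + 225 + 50 + 650 + 100 = 1045.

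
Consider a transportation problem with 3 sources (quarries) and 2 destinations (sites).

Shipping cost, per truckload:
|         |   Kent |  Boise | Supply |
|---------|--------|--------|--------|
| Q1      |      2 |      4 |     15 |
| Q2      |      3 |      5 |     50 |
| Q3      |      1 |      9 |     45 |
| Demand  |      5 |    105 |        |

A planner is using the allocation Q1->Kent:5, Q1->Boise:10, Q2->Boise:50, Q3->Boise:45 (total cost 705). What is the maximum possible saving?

30

Current plan cost = 5·2 + 10·4 + 50·5 + 45·9 = 705.
Optimal plan:
  Q1–Boise: 15 × 4 = 60
  Q2–Boise: 50 × 5 = 250
  Q3–Kent: 5 × 1 = 5
  Q3–Boise: 40 × 9 = 360
Optimal cost = 675.
Saving = 705 − 675 = 30.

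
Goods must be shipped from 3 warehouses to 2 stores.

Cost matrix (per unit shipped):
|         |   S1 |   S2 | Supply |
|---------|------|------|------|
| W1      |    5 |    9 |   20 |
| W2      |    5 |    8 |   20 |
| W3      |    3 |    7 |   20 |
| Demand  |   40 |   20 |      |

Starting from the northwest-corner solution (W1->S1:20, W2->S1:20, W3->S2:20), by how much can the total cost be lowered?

20

Current plan cost = 20·5 + 20·5 + 20·7 = 340.
Optimal plan:
  W1 to S1: 20 × 5 = 100
  W2 to S2: 20 × 8 = 160
  W3 to S1: 20 × 3 = 60
Optimal cost = 320.
Saving = 340 − 320 = 20.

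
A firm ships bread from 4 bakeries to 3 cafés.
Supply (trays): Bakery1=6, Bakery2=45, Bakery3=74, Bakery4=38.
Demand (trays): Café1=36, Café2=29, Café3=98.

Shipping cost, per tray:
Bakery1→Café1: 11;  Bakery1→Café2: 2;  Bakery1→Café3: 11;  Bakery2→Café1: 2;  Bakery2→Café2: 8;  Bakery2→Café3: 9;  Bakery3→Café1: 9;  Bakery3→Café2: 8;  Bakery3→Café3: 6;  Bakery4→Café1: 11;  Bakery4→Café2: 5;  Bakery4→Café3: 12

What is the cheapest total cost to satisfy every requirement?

904

An optimal shipping plan:
  Bakery1→Café2: 6 × 2 = 12
  Bakery2→Café1: 36 × 2 = 72
  Bakery2→Café3: 9 × 9 = 81
  Bakery3→Café3: 74 × 6 = 444
  Bakery4→Café2: 23 × 5 = 115
  Bakery4→Café3: 15 × 12 = 180
Total = 12 + 72 + 81 + 444 + 115 + 180 = 904.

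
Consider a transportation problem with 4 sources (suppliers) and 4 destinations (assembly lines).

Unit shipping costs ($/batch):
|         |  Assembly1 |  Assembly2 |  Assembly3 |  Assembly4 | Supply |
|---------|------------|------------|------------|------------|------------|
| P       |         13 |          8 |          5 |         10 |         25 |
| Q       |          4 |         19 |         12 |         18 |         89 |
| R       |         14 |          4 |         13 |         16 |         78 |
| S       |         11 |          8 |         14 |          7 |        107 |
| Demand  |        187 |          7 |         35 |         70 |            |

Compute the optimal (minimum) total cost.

2390

One minimum-cost allocation:
  P→Assembly3: 25 batches
  Q→Assembly1: 89 batches
  R→Assembly1: 61 batches
  R→Assembly2: 7 batches
  R→Assembly3: 10 batches
  S→Assembly1: 37 batches
  S→Assembly4: 70 batches
Total cost = $2390.
(Supply check: P ships 25; Q ships 89; R ships 78; S ships 107.)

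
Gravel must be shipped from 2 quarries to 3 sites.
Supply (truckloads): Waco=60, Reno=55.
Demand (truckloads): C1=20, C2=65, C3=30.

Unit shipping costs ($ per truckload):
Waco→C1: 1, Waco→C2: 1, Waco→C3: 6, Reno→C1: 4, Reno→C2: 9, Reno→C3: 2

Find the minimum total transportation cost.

245

One minimum-cost allocation:
  Waco→C2: 60 × $1 = $60
  Reno→C1: 20 × $4 = $80
  Reno→C2: 5 × $9 = $45
  Reno→C3: 30 × $2 = $60
Total = 60 + 80 + 45 + 60 = $245.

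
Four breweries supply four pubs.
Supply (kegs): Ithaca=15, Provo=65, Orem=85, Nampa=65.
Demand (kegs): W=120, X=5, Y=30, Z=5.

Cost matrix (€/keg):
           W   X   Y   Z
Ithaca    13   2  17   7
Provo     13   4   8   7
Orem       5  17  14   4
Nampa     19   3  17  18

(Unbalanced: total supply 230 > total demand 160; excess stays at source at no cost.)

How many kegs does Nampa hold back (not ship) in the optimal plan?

65

Minimum-cost shipments:
  Ithaca→W: 10 × €13 = €130
  Ithaca→X: 5 × €2 = €10
  Provo→W: 25 × €13 = €325
  Provo→Y: 30 × €8 = €240
  Provo→Z: 5 × €7 = €35
  Orem→W: 85 × €5 = €425
Total cost = €1165.
Nampa ships 0 of its 65, leaving 65.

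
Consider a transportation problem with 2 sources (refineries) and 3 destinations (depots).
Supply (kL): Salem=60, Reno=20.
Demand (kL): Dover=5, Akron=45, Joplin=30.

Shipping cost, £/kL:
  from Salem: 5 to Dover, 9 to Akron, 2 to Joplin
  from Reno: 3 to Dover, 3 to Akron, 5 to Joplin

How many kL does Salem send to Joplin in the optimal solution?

Solving gives:
  Salem–Dover: 5 × £5 = £25
  Salem–Akron: 25 × £9 = £225
  Salem–Joplin: 30 × £2 = £60
  Reno–Akron: 20 × £3 = £60
Total cost = £370.
So Salem→Joplin carries 30 kL.

30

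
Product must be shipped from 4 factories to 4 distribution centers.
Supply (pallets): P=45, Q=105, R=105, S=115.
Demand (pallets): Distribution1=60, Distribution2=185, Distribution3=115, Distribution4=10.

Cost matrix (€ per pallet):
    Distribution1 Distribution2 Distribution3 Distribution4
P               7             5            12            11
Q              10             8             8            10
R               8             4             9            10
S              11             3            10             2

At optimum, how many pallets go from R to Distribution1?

15

Optimal shipments:
  P to Distribution1: 45 × €7 = €315
  Q to Distribution3: 105 × €8 = €840
  R to Distribution1: 15 × €8 = €120
  R to Distribution2: 80 × €4 = €320
  R to Distribution3: 10 × €9 = €90
  S to Distribution2: 105 × €3 = €315
  S to Distribution4: 10 × €2 = €20
Total cost = €2020.
So R→Distribution1 carries 15 pallets.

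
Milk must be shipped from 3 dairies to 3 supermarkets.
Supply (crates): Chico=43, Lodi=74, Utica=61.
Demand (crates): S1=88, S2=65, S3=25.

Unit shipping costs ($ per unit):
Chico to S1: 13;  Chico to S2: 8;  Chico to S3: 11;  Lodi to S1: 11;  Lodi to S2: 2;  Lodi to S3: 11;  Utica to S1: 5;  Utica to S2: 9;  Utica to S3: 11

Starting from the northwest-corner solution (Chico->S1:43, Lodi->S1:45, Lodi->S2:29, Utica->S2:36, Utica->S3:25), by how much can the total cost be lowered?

668

Current plan cost = 43·13 + 45·11 + 29·2 + 36·9 + 25·11 = $1711.
Optimal plan:
  Chico to S1: 18 × $13 = $234
  Chico to S3: 25 × $11 = $275
  Lodi to S1: 9 × $11 = $99
  Lodi to S2: 65 × $2 = $130
  Utica to S1: 61 × $5 = $305
Optimal cost = $1043.
Saving = 1711 − 1043 = $668.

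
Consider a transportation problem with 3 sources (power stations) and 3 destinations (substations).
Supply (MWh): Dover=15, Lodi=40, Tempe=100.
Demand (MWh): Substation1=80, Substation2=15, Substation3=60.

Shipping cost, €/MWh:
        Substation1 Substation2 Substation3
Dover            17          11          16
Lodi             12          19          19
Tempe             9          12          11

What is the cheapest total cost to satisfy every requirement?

1665

An optimal shipping plan:
  Dover–Substation2: 15 × €11 = €165
  Lodi–Substation1: 40 × €12 = €480
  Tempe–Substation1: 40 × €9 = €360
  Tempe–Substation3: 60 × €11 = €660
Total = 165 + 480 + 360 + 660 = €1665.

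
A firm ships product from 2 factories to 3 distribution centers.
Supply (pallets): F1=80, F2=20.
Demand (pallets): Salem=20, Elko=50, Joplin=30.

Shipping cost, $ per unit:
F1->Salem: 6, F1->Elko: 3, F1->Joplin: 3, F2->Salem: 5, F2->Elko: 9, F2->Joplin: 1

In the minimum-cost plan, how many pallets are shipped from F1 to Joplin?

10

Solving gives:
  F1→Salem: 20 pallets
  F1→Elko: 50 pallets
  F1→Joplin: 10 pallets
  F2→Joplin: 20 pallets
Total cost = $320.
So F1→Joplin carries 10 pallets.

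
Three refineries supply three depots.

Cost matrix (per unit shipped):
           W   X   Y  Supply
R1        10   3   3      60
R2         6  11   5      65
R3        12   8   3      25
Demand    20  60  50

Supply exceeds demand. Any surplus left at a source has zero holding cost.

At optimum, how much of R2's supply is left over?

An optimal plan:
  R1→X: 60 × 3 = 180
  R2→W: 20 × 6 = 120
  R2→Y: 25 × 5 = 125
  R3→Y: 25 × 3 = 75
Total cost = 500.
R2 ships 45 of its 65, leaving 20.

20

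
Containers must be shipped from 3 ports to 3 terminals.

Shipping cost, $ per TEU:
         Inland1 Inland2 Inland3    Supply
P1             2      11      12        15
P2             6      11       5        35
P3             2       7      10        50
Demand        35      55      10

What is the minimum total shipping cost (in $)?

A cheapest plan:
  P1→Inland1: 15 TEU
  P2→Inland1: 20 TEU
  P2→Inland2: 5 TEU
  P2→Inland3: 10 TEU
  P3→Inland2: 50 TEU
Total cost = $605.

605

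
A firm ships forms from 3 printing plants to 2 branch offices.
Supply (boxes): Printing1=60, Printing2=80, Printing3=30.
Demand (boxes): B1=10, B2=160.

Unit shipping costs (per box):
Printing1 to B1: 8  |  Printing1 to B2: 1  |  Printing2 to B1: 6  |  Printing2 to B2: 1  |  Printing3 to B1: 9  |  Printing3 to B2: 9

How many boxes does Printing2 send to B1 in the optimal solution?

Solving gives:
  Printing1->B2: 60 × 1 = 60
  Printing2->B2: 80 × 1 = 80
  Printing3->B1: 10 × 9 = 90
  Printing3->B2: 20 × 9 = 180
Total cost = 410.
The route Printing2→B1 is not used.

0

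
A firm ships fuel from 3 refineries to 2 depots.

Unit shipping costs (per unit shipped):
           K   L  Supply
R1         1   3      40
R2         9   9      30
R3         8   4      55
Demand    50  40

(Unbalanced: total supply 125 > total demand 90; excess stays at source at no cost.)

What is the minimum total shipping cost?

Optimal allocation:
  R1–K: 40 kL
  R3–K: 10 kL
  R3–L: 40 kL
Total cost = 280.

280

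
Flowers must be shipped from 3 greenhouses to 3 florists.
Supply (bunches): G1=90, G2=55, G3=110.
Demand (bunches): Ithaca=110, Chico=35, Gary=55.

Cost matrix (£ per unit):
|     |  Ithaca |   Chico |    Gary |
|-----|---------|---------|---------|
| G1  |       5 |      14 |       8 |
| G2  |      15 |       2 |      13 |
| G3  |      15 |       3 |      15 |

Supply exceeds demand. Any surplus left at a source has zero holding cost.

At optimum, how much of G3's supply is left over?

55

Minimum-cost shipments:
  G1->Ithaca: 90 × £5 = £450
  G2->Gary: 55 × £13 = £715
  G3->Ithaca: 20 × £15 = £300
  G3->Chico: 35 × £3 = £105
Total cost = £1570.
G3 ships 55 of its 110, leaving 55.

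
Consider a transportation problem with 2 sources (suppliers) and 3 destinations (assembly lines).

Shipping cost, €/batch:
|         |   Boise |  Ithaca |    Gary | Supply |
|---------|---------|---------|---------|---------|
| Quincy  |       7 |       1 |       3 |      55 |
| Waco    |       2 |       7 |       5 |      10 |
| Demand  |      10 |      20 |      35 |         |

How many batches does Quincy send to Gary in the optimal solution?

The minimum-cost plan:
  Quincy to Ithaca: 20 × €1 = €20
  Quincy to Gary: 35 × €3 = €105
  Waco to Boise: 10 × €2 = €20
Total cost = €145.
So Quincy→Gary carries 35 batches.

35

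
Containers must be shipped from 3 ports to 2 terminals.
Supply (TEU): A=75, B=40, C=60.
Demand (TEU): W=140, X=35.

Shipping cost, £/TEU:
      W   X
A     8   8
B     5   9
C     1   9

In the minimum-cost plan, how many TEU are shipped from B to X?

0

The minimum-cost plan:
  A->W: 40 × £8 = £320
  A->X: 35 × £8 = £280
  B->W: 40 × £5 = £200
  C->W: 60 × £1 = £60
Total cost = £860.
The route B→X is not used.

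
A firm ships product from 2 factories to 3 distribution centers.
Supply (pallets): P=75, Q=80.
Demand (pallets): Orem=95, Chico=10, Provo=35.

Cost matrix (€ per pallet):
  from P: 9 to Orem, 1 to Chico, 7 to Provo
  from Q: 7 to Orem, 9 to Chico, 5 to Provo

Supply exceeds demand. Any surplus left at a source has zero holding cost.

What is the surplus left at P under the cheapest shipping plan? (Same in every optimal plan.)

Minimum-cost shipments:
  P to Orem: 15 × €9 = €135
  P to Chico: 10 × €1 = €10
  P to Provo: 35 × €7 = €245
  Q to Orem: 80 × €7 = €560
Total cost = €950.
P ships 60 of its 75, leaving 15.

15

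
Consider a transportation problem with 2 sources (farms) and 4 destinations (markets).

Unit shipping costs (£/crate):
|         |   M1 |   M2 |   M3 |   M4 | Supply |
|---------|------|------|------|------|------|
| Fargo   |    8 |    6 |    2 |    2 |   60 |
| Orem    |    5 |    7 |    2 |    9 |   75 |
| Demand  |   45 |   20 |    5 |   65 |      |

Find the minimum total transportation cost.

540

Optimal allocation:
  Fargo–M4: 60 crates
  Orem–M1: 45 crates
  Orem–M2: 20 crates
  Orem–M3: 5 crates
  Orem–M4: 5 crates
Total cost = £540.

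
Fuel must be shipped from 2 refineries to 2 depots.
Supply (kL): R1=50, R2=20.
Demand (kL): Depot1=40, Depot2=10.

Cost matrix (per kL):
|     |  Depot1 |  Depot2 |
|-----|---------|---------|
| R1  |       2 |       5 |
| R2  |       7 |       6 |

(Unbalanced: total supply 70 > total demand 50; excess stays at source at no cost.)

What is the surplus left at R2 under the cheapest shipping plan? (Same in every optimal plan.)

20

An optimal plan:
  R1 to Depot1: 40 × 2 = 80
  R1 to Depot2: 10 × 5 = 50
Total cost = 130.
R2 ships 0 of its 20, leaving 20.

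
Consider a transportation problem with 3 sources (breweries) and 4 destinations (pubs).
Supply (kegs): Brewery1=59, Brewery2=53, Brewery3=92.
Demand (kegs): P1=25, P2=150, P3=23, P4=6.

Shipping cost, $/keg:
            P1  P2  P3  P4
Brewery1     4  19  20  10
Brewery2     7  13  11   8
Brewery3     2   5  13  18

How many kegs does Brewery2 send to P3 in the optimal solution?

23

Optimal shipments:
  Brewery1→P1: 25 × $4 = $100
  Brewery1→P2: 28 × $19 = $532
  Brewery1→P4: 6 × $10 = $60
  Brewery2→P2: 30 × $13 = $390
  Brewery2→P3: 23 × $11 = $253
  Brewery3→P2: 92 × $5 = $460
Total cost = $1795.
So Brewery2→P3 carries 23 kegs.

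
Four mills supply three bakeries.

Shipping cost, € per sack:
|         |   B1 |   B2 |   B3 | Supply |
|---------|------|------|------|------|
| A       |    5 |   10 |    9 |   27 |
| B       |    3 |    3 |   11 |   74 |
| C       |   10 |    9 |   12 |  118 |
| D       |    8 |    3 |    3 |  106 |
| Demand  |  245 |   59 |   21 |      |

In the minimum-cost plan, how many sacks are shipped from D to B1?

The minimum-cost plan:
  A->B1: 27 × €5 = €135
  B->B1: 74 × €3 = €222
  C->B1: 118 × €10 = €1180
  D->B1: 26 × €8 = €208
  D->B2: 59 × €3 = €177
  D->B3: 21 × €3 = €63
Total cost = €1985.
So D→B1 carries 26 sacks.

26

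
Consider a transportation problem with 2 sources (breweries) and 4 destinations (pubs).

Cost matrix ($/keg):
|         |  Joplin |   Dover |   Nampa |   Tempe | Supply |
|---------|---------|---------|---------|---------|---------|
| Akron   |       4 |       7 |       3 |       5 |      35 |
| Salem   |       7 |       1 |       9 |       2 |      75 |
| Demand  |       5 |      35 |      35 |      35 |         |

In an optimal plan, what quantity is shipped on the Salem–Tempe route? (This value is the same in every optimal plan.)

35

Solving gives:
  Akron–Nampa: 35 kegs
  Salem–Joplin: 5 kegs
  Salem–Dover: 35 kegs
  Salem–Tempe: 35 kegs
Total cost = $245.
So Salem→Tempe carries 35 kegs.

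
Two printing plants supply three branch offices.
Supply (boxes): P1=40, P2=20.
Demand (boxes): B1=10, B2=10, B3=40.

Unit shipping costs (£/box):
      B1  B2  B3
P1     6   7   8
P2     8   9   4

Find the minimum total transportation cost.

370

A cheapest plan:
  P1→B1: 10 boxes
  P1→B2: 10 boxes
  P1→B3: 20 boxes
  P2→B3: 20 boxes
Total cost = £370.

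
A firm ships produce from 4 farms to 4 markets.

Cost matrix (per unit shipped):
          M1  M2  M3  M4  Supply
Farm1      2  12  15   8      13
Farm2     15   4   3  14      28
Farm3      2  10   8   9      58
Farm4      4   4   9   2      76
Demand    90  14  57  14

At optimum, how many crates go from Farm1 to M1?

Optimal shipments:
  Farm1–M1: 13 crates
  Farm2–M3: 28 crates
  Farm3–M1: 58 crates
  Farm4–M1: 19 crates
  Farm4–M2: 14 crates
  Farm4–M3: 29 crates
  Farm4–M4: 14 crates
Total cost = 647.
So Farm1→M1 carries 13 crates.

13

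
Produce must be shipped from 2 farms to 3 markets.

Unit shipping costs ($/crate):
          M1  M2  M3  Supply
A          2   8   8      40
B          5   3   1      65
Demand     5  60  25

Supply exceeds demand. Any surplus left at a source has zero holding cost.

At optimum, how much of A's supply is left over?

15

An optimal plan:
  A→M1: 5 × $2 = $10
  A→M2: 20 × $8 = $160
  B→M2: 40 × $3 = $120
  B→M3: 25 × $1 = $25
Total cost = $315.
A ships 25 of its 40, leaving 15.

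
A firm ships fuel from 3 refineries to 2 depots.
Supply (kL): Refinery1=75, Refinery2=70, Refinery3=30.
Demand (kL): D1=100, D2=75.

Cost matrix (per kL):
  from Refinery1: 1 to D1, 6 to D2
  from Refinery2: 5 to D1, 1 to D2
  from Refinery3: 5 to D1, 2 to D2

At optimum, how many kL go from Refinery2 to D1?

0

Solving gives:
  Refinery1->D1: 75 × 1 = 75
  Refinery2->D2: 70 × 1 = 70
  Refinery3->D1: 25 × 5 = 125
  Refinery3->D2: 5 × 2 = 10
Total cost = 280.
The route Refinery2→D1 is not used.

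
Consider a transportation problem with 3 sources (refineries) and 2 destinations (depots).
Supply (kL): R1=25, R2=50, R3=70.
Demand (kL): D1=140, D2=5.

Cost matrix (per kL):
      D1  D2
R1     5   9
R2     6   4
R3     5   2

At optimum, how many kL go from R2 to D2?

0

Optimal shipments:
  R1–D1: 25 × 5 = 125
  R2–D1: 50 × 6 = 300
  R3–D1: 65 × 5 = 325
  R3–D2: 5 × 2 = 10
Total cost = 760.
The route R2→D2 is not used.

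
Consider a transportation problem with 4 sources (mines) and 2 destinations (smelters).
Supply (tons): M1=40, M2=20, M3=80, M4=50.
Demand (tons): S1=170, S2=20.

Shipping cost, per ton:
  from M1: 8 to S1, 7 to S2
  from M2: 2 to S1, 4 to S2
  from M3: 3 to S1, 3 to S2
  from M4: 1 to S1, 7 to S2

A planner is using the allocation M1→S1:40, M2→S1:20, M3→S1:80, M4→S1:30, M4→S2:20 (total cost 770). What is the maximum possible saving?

Current plan cost = 40·8 + 20·2 + 80·3 + 30·1 + 20·7 = 770.
Optimal plan:
  M1–S1: 20 tons
  M1–S2: 20 tons
  M2–S1: 20 tons
  M3–S1: 80 tons
  M4–S1: 50 tons
Optimal cost = 630.
Saving = 770 − 630 = 140.

140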